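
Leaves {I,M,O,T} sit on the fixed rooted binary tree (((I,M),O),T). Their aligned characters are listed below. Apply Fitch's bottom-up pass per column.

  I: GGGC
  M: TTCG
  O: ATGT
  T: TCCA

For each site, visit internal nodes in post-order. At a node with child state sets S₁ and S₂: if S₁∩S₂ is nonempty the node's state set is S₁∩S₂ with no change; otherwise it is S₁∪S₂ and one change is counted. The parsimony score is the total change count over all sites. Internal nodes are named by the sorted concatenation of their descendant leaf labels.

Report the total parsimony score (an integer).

9

IM@0: {G} ∪ {T} = {G,T} (union, +1)
IMO@0: {G,T} ∪ {A} = {A,G,T} (union, +1)
IMOT@0: {A,G,T} ∩ {T} = {T} (intersection, +0)
IM@1: {G} ∪ {T} = {G,T} (union, +1)
IMO@1: {G,T} ∩ {T} = {T} (intersection, +0)
IMOT@1: {T} ∪ {C} = {C,T} (union, +1)
IM@2: {G} ∪ {C} = {C,G} (union, +1)
IMO@2: {C,G} ∩ {G} = {G} (intersection, +0)
IMOT@2: {G} ∪ {C} = {C,G} (union, +1)
IM@3: {C} ∪ {G} = {C,G} (union, +1)
IMO@3: {C,G} ∪ {T} = {C,G,T} (union, +1)
IMOT@3: {C,G,T} ∪ {A} = {A,C,G,T} (union, +1)
per-site changes: [2, 2, 2, 3]; total = 9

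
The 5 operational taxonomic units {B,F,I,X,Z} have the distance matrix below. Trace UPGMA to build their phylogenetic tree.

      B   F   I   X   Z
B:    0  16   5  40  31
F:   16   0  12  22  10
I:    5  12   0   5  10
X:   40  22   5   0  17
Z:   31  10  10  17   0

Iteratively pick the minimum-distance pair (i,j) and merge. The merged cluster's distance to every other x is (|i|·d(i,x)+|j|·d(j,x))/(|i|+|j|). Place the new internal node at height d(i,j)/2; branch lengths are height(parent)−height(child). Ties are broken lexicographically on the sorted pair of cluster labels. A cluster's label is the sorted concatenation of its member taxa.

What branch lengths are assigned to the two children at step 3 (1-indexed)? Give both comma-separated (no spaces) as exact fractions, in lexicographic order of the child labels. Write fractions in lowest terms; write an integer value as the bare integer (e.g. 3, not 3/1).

49/8,29/8

step 1: merge (B,I) at d=5; branch lengths B→5/2, I→5/2; new cluster BI
  updated: d(BI,F)=14, d(BI,X)=45/2, d(BI,Z)=41/2
step 2: merge (F,Z) at d=10; branch lengths F→5, Z→5; new cluster FZ
  updated: d(BI,FZ)=69/4, d(FZ,X)=39/2
step 3: merge (BI,FZ) at d=69/4; branch lengths BI→49/8, FZ→29/8; new cluster BFIZ
  updated: d(BFIZ,X)=21
step 4: merge (BFIZ,X) at d=21; branch lengths BFIZ→15/8, X→21/2; new cluster BFIXZ
final tree: (((B:5/2,I:5/2):49/8,(F:5,Z:5):29/8):15/8,X:21/2)
total length: 297/8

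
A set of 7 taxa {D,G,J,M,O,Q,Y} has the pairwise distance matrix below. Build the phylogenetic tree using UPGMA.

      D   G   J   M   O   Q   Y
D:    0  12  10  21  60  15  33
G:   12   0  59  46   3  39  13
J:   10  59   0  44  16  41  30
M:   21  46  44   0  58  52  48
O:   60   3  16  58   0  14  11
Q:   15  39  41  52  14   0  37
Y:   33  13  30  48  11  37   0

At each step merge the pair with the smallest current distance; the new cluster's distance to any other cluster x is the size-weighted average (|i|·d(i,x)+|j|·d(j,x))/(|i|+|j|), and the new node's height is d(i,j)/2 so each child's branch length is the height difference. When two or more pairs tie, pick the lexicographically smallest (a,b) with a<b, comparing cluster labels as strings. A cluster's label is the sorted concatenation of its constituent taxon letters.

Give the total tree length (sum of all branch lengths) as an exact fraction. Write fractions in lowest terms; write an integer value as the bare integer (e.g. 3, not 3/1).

88

step 1: merge (G,O) at d=3; branch lengths G→3/2, O→3/2; new cluster GO
  updated: d(D,GO)=36, d(GO,J)=75/2, d(GO,M)=52, d(GO,Q)=53/2, d(GO,Y)=12
step 2: merge (D,J) at d=10; branch lengths D→5, J→5; new cluster DJ
  updated: d(DJ,GO)=147/4, d(DJ,M)=65/2, d(DJ,Q)=28, d(DJ,Y)=63/2
step 3: merge (GO,Y) at d=12; branch lengths GO→9/2, Y→6; new cluster GOY
  updated: d(DJ,GOY)=35, d(GOY,M)=152/3, d(GOY,Q)=30
step 4: merge (DJ,Q) at d=28; branch lengths DJ→9, Q→14; new cluster DJQ
  updated: d(DJQ,GOY)=100/3, d(DJQ,M)=39
step 5: merge (DJQ,GOY) at d=100/3; branch lengths DJQ→8/3, GOY→32/3; new cluster DGJOQY
  updated: d(DGJOQY,M)=269/6
step 6: merge (DGJOQY,M) at d=269/6; branch lengths DGJOQY→23/4, M→269/12; new cluster DGJMOQY
final tree: ((((D:5,J:5):9,Q:14):8/3,((G:3/2,O:3/2):9/2,Y:6):32/3):23/4,M:269/12)
total length: 88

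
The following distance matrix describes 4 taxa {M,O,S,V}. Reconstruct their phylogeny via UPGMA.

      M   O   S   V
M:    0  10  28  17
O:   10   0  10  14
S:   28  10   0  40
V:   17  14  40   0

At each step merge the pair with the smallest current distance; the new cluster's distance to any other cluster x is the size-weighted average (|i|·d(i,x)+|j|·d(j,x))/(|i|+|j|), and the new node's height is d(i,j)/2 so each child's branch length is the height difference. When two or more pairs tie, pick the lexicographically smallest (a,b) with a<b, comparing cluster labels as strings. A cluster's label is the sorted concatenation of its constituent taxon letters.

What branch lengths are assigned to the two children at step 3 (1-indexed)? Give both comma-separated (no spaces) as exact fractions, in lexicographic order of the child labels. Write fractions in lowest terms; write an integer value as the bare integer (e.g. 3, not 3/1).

21/4,13

step 1: merge (M,O) at d=10; branch lengths M→5, O→5; new cluster MO
  updated: d(MO,S)=19, d(MO,V)=31/2
step 2: merge (MO,V) at d=31/2; branch lengths MO→11/4, V→31/4; new cluster MOV
  updated: d(MOV,S)=26
step 3: merge (MOV,S) at d=26; branch lengths MOV→21/4, S→13; new cluster MOSV
final tree: (((M:5,O:5):11/4,V:31/4):21/4,S:13)
total length: 155/4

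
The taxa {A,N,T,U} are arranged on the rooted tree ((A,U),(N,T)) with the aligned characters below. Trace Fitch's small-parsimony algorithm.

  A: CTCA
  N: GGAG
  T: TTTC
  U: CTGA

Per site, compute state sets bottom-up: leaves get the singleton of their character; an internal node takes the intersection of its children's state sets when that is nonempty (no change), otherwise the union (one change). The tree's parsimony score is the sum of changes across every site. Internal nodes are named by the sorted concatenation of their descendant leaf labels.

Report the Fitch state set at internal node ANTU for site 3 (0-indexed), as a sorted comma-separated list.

A,C,G

AU@0: {C} ∩ {C} = {C} (intersection, +0)
NT@0: {G} ∪ {T} = {G,T} (union, +1)
ANTU@0: {C} ∪ {G,T} = {C,G,T} (union, +1)
AU@1: {T} ∩ {T} = {T} (intersection, +0)
NT@1: {G} ∪ {T} = {G,T} (union, +1)
ANTU@1: {T} ∩ {G,T} = {T} (intersection, +0)
AU@2: {C} ∪ {G} = {C,G} (union, +1)
NT@2: {A} ∪ {T} = {A,T} (union, +1)
ANTU@2: {C,G} ∪ {A,T} = {A,C,G,T} (union, +1)
AU@3: {A} ∩ {A} = {A} (intersection, +0)
NT@3: {G} ∪ {C} = {C,G} (union, +1)
ANTU@3: {A} ∪ {C,G} = {A,C,G} (union, +1)
per-site changes: [2, 1, 3, 2]; total = 8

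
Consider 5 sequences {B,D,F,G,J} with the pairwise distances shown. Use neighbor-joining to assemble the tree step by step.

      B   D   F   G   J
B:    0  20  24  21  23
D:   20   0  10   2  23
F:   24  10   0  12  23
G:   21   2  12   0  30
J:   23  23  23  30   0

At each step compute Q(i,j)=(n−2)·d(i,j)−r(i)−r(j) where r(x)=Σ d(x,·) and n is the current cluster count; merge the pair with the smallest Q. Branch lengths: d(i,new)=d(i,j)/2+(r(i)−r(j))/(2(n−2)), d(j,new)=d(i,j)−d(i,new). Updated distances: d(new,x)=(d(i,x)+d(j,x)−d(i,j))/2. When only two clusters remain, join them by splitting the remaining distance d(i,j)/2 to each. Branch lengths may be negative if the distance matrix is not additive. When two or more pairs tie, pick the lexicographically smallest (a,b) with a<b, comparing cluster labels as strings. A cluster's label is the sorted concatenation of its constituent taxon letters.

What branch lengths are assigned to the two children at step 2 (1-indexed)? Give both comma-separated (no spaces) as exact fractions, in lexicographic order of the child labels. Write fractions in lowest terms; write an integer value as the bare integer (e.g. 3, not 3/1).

step 1: merge (B,J) at d=23, Q=-118; branch lengths B→29/3, J→40/3; new cluster BJ
  updated: d(BJ,D)=10, d(BJ,F)=12, d(BJ,G)=14
step 2: merge (BJ,F) at d=12, Q=-46; branch lengths BJ→13/2, F→11/2; new cluster BFJ
  updated: d(BFJ,D)=4, d(BFJ,G)=7
step 3: merge (BFJ,D) at d=4, Q=-13; branch lengths BFJ→9/2, D→-1/2; new cluster BDFJ
  updated: d(BDFJ,G)=5/2
step 4: merge (BDFJ,G) at d=5/2; branch lengths BDFJ→5/4, G→5/4; new cluster BDFGJ
final tree: ((((B:29/3,J:40/3):13/2,F:11/2):9/2,D:-1/2):5/4,G:5/4)
total length: 83/2

13/2,11/2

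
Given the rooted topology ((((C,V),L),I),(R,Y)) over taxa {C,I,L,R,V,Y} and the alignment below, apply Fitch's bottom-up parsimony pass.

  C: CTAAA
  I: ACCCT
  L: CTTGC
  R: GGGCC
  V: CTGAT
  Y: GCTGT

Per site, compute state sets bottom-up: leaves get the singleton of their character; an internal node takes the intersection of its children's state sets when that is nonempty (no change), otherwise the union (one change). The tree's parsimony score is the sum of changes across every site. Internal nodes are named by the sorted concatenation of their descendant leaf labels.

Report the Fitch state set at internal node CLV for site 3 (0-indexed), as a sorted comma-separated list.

A,G

CV@0: {C} ∩ {C} = {C} (intersection, +0)
CLV@0: {C} ∩ {C} = {C} (intersection, +0)
CILV@0: {C} ∪ {A} = {A,C} (union, +1)
RY@0: {G} ∩ {G} = {G} (intersection, +0)
CILRVY@0: {A,C} ∪ {G} = {A,C,G} (union, +1)
CV@1: {T} ∩ {T} = {T} (intersection, +0)
CLV@1: {T} ∩ {T} = {T} (intersection, +0)
CILV@1: {T} ∪ {C} = {C,T} (union, +1)
RY@1: {G} ∪ {C} = {C,G} (union, +1)
CILRVY@1: {C,T} ∩ {C,G} = {C} (intersection, +0)
CV@2: {A} ∪ {G} = {A,G} (union, +1)
CLV@2: {A,G} ∪ {T} = {A,G,T} (union, +1)
CILV@2: {A,G,T} ∪ {C} = {A,C,G,T} (union, +1)
RY@2: {G} ∪ {T} = {G,T} (union, +1)
CILRVY@2: {A,C,G,T} ∩ {G,T} = {G,T} (intersection, +0)
CV@3: {A} ∩ {A} = {A} (intersection, +0)
CLV@3: {A} ∪ {G} = {A,G} (union, +1)
CILV@3: {A,G} ∪ {C} = {A,C,G} (union, +1)
RY@3: {C} ∪ {G} = {C,G} (union, +1)
CILRVY@3: {A,C,G} ∩ {C,G} = {C,G} (intersection, +0)
CV@4: {A} ∪ {T} = {A,T} (union, +1)
CLV@4: {A,T} ∪ {C} = {A,C,T} (union, +1)
CILV@4: {A,C,T} ∩ {T} = {T} (intersection, +0)
RY@4: {C} ∪ {T} = {C,T} (union, +1)
CILRVY@4: {T} ∩ {C,T} = {T} (intersection, +0)
per-site changes: [2, 2, 4, 3, 3]; total = 14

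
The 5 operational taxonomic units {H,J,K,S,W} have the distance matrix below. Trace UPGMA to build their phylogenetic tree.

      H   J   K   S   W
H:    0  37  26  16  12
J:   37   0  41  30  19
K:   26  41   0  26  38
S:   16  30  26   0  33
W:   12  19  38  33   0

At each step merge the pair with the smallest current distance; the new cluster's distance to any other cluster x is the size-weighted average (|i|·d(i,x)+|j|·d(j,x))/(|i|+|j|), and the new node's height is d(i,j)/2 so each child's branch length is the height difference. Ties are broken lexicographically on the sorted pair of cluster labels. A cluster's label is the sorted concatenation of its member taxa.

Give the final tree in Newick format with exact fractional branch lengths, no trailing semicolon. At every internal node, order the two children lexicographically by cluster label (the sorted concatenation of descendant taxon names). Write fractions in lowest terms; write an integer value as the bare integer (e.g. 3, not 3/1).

1. join H+W (d=12) ⇒ HW; edges |H|=6, |W|=6
  updated: d(HW,J)=28, d(HW,K)=32, d(HW,S)=49/2
2. join HW+S (d=49/2) ⇒ HSW; edges |HW|=25/4, |S|=49/4
  updated: d(HSW,J)=86/3, d(HSW,K)=30
3. join HSW+J (d=86/3) ⇒ HJSW; edges |HSW|=25/12, |J|=43/3
  updated: d(HJSW,K)=131/4
4. join HJSW+K (d=131/4) ⇒ HJKSW; edges |HJSW|=49/24, |K|=131/8
final tree: ((((H:6,W:6):25/4,S:49/4):25/12,J:43/3):49/24,K:131/8)
total length: 196/3

((((H:6,W:6):25/4,S:49/4):25/12,J:43/3):49/24,K:131/8)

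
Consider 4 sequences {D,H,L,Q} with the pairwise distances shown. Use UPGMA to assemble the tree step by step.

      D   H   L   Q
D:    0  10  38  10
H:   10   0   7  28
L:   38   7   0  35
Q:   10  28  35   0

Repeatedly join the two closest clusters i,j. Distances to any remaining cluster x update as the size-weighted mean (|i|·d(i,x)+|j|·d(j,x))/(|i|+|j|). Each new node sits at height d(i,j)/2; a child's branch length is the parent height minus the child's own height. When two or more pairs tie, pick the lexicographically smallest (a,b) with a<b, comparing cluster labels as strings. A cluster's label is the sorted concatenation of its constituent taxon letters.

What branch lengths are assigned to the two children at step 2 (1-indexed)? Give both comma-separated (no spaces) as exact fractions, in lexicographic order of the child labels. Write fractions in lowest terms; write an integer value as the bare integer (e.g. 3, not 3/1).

iteration 1: select H,L (d=7); attach at lengths (7/2, 7/2); label the merged cluster HL
  updated: d(D,HL)=24, d(HL,Q)=63/2
iteration 2: select D,Q (d=10); attach at lengths (5, 5); label the merged cluster DQ
  updated: d(DQ,HL)=111/4
iteration 3: select DQ,HL (d=111/4); attach at lengths (71/8, 83/8); label the merged cluster DHLQ
final tree: ((D:5,Q:5):71/8,(H:7/2,L:7/2):83/8)
total length: 145/4

5,5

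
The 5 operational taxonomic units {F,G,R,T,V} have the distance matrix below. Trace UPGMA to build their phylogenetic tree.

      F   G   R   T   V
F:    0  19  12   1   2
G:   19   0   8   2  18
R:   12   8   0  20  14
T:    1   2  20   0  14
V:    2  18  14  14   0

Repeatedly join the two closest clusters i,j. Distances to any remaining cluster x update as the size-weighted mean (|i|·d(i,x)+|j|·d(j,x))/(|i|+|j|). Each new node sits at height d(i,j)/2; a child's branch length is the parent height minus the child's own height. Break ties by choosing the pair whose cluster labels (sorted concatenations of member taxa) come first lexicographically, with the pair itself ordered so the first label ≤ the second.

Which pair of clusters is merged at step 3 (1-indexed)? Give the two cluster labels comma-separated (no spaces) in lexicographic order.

G,R

step 1: merge (F,T) at d=1; branch lengths F→1/2, T→1/2; new cluster FT
  updated: d(FT,G)=21/2, d(FT,R)=16, d(FT,V)=8
step 2: merge (FT,V) at d=8; branch lengths FT→7/2, V→4; new cluster FTV
  updated: d(FTV,G)=13, d(FTV,R)=46/3
step 3: merge (G,R) at d=8; branch lengths G→4, R→4; new cluster GR
  updated: d(FTV,GR)=85/6
step 4: merge (FTV,GR) at d=85/6; branch lengths FTV→37/12, GR→37/12; new cluster FGRTV
final tree: (((F:1/2,T:1/2):7/2,V:4):37/12,(G:4,R:4):37/12)
total length: 68/3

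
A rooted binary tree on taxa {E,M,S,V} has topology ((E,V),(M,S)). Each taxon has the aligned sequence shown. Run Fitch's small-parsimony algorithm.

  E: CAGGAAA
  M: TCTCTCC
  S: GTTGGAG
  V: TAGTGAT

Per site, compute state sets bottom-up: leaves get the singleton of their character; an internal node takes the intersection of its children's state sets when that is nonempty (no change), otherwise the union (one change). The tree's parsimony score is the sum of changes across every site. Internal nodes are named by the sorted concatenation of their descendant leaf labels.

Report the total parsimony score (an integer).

13

EV@0: {C} ∪ {T} = {C,T} (union, +1)
MS@0: {T} ∪ {G} = {G,T} (union, +1)
EMSV@0: {C,T} ∩ {G,T} = {T} (intersection, +0)
EV@1: {A} ∩ {A} = {A} (intersection, +0)
MS@1: {C} ∪ {T} = {C,T} (union, +1)
EMSV@1: {A} ∪ {C,T} = {A,C,T} (union, +1)
EV@2: {G} ∩ {G} = {G} (intersection, +0)
MS@2: {T} ∩ {T} = {T} (intersection, +0)
EMSV@2: {G} ∪ {T} = {G,T} (union, +1)
EV@3: {G} ∪ {T} = {G,T} (union, +1)
MS@3: {C} ∪ {G} = {C,G} (union, +1)
EMSV@3: {G,T} ∩ {C,G} = {G} (intersection, +0)
EV@4: {A} ∪ {G} = {A,G} (union, +1)
MS@4: {T} ∪ {G} = {G,T} (union, +1)
EMSV@4: {A,G} ∩ {G,T} = {G} (intersection, +0)
EV@5: {A} ∩ {A} = {A} (intersection, +0)
MS@5: {C} ∪ {A} = {A,C} (union, +1)
EMSV@5: {A} ∩ {A,C} = {A} (intersection, +0)
EV@6: {A} ∪ {T} = {A,T} (union, +1)
MS@6: {C} ∪ {G} = {C,G} (union, +1)
EMSV@6: {A,T} ∪ {C,G} = {A,C,G,T} (union, +1)
per-site changes: [2, 2, 1, 2, 2, 1, 3]; total = 13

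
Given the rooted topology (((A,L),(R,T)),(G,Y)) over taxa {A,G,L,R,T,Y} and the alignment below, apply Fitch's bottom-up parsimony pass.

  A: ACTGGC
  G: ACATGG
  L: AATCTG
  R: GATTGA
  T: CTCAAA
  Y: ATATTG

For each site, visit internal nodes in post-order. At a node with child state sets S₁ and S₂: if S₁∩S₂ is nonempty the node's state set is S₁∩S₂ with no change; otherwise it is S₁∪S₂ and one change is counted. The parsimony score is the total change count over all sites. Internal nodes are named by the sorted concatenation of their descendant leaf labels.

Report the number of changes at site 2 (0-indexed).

2

AL@0: {A} ∩ {A} = {A} (intersection, +0)
RT@0: {G} ∪ {C} = {C,G} (union, +1)
ALRT@0: {A} ∪ {C,G} = {A,C,G} (union, +1)
GY@0: {A} ∩ {A} = {A} (intersection, +0)
AGLRTY@0: {A,C,G} ∩ {A} = {A} (intersection, +0)
AL@1: {C} ∪ {A} = {A,C} (union, +1)
RT@1: {A} ∪ {T} = {A,T} (union, +1)
ALRT@1: {A,C} ∩ {A,T} = {A} (intersection, +0)
GY@1: {C} ∪ {T} = {C,T} (union, +1)
AGLRTY@1: {A} ∪ {C,T} = {A,C,T} (union, +1)
AL@2: {T} ∩ {T} = {T} (intersection, +0)
RT@2: {T} ∪ {C} = {C,T} (union, +1)
ALRT@2: {T} ∩ {C,T} = {T} (intersection, +0)
GY@2: {A} ∩ {A} = {A} (intersection, +0)
AGLRTY@2: {T} ∪ {A} = {A,T} (union, +1)
AL@3: {G} ∪ {C} = {C,G} (union, +1)
RT@3: {T} ∪ {A} = {A,T} (union, +1)
ALRT@3: {C,G} ∪ {A,T} = {A,C,G,T} (union, +1)
GY@3: {T} ∩ {T} = {T} (intersection, +0)
AGLRTY@3: {A,C,G,T} ∩ {T} = {T} (intersection, +0)
AL@4: {G} ∪ {T} = {G,T} (union, +1)
RT@4: {G} ∪ {A} = {A,G} (union, +1)
ALRT@4: {G,T} ∩ {A,G} = {G} (intersection, +0)
GY@4: {G} ∪ {T} = {G,T} (union, +1)
AGLRTY@4: {G} ∩ {G,T} = {G} (intersection, +0)
AL@5: {C} ∪ {G} = {C,G} (union, +1)
RT@5: {A} ∩ {A} = {A} (intersection, +0)
ALRT@5: {C,G} ∪ {A} = {A,C,G} (union, +1)
GY@5: {G} ∩ {G} = {G} (intersection, +0)
AGLRTY@5: {A,C,G} ∩ {G} = {G} (intersection, +0)
per-site changes: [2, 4, 2, 3, 3, 2]; total = 16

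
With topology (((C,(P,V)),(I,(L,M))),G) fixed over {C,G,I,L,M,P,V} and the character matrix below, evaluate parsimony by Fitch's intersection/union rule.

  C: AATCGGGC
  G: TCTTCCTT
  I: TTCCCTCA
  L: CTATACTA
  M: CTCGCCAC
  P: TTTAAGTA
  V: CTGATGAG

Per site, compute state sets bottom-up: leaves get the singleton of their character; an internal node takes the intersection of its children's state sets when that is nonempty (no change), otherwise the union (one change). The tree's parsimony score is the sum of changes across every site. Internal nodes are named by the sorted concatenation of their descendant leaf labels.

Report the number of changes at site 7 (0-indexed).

4

site 0, node PV: P={T} ∪ V={C} → {C,T} (+1)
site 0, node CPV: C={A} ∪ PV={C,T} → {A,C,T} (+1)
site 0, node LM: L={C} ∩ M={C} → {C} (+0)
site 0, node ILM: I={T} ∪ LM={C} → {C,T} (+1)
site 0, node CILMPV: CPV={A,C,T} ∩ ILM={C,T} → {C,T} (+0)
site 0, node CGILMPV: CILMPV={C,T} ∩ G={T} → {T} (+0)
site 1, node PV: P={T} ∩ V={T} → {T} (+0)
site 1, node CPV: C={A} ∪ PV={T} → {A,T} (+1)
site 1, node LM: L={T} ∩ M={T} → {T} (+0)
site 1, node ILM: I={T} ∩ LM={T} → {T} (+0)
site 1, node CILMPV: CPV={A,T} ∩ ILM={T} → {T} (+0)
site 1, node CGILMPV: CILMPV={T} ∪ G={C} → {C,T} (+1)
site 2, node PV: P={T} ∪ V={G} → {G,T} (+1)
site 2, node CPV: C={T} ∩ PV={G,T} → {T} (+0)
site 2, node LM: L={A} ∪ M={C} → {A,C} (+1)
site 2, node ILM: I={C} ∩ LM={A,C} → {C} (+0)
site 2, node CILMPV: CPV={T} ∪ ILM={C} → {C,T} (+1)
site 2, node CGILMPV: CILMPV={C,T} ∩ G={T} → {T} (+0)
site 3, node PV: P={A} ∩ V={A} → {A} (+0)
site 3, node CPV: C={C} ∪ PV={A} → {A,C} (+1)
site 3, node LM: L={T} ∪ M={G} → {G,T} (+1)
site 3, node ILM: I={C} ∪ LM={G,T} → {C,G,T} (+1)
site 3, node CILMPV: CPV={A,C} ∩ ILM={C,G,T} → {C} (+0)
site 3, node CGILMPV: CILMPV={C} ∪ G={T} → {C,T} (+1)
site 4, node PV: P={A} ∪ V={T} → {A,T} (+1)
site 4, node CPV: C={G} ∪ PV={A,T} → {A,G,T} (+1)
site 4, node LM: L={A} ∪ M={C} → {A,C} (+1)
site 4, node ILM: I={C} ∩ LM={A,C} → {C} (+0)
site 4, node CILMPV: CPV={A,G,T} ∪ ILM={C} → {A,C,G,T} (+1)
site 4, node CGILMPV: CILMPV={A,C,G,T} ∩ G={C} → {C} (+0)
site 5, node PV: P={G} ∩ V={G} → {G} (+0)
site 5, node CPV: C={G} ∩ PV={G} → {G} (+0)
site 5, node LM: L={C} ∩ M={C} → {C} (+0)
site 5, node ILM: I={T} ∪ LM={C} → {C,T} (+1)
site 5, node CILMPV: CPV={G} ∪ ILM={C,T} → {C,G,T} (+1)
site 5, node CGILMPV: CILMPV={C,G,T} ∩ G={C} → {C} (+0)
site 6, node PV: P={T} ∪ V={A} → {A,T} (+1)
site 6, node CPV: C={G} ∪ PV={A,T} → {A,G,T} (+1)
site 6, node LM: L={T} ∪ M={A} → {A,T} (+1)
site 6, node ILM: I={C} ∪ LM={A,T} → {A,C,T} (+1)
site 6, node CILMPV: CPV={A,G,T} ∩ ILM={A,C,T} → {A,T} (+0)
site 6, node CGILMPV: CILMPV={A,T} ∩ G={T} → {T} (+0)
site 7, node PV: P={A} ∪ V={G} → {A,G} (+1)
site 7, node CPV: C={C} ∪ PV={A,G} → {A,C,G} (+1)
site 7, node LM: L={A} ∪ M={C} → {A,C} (+1)
site 7, node ILM: I={A} ∩ LM={A,C} → {A} (+0)
site 7, node CILMPV: CPV={A,C,G} ∩ ILM={A} → {A} (+0)
site 7, node CGILMPV: CILMPV={A} ∪ G={T} → {A,T} (+1)
per-site changes: [3, 2, 3, 4, 4, 2, 4, 4]; total = 26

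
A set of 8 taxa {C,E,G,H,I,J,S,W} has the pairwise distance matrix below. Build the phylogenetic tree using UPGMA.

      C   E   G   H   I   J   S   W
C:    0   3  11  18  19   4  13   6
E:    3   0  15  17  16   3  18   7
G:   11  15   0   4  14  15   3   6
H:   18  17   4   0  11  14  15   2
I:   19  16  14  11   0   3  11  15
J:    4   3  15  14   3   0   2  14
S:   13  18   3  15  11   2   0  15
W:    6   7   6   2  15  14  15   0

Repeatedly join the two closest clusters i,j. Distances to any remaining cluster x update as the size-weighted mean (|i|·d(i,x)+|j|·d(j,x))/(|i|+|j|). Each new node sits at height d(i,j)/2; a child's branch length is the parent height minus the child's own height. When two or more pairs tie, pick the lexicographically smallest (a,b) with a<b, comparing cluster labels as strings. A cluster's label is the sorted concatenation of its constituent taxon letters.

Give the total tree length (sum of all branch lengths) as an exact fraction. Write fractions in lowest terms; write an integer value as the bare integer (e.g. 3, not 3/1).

1. join H+W (d=2) ⇒ HW; edges |H|=1, |W|=1
  updated: d(C,HW)=12, d(E,HW)=12, d(G,HW)=5, d(HW,I)=13, d(HW,J)=14, d(HW,S)=15
2. join J+S (d=2) ⇒ JS; edges |J|=1, |S|=1
  updated: d(C,JS)=17/2, d(E,JS)=21/2, d(G,JS)=9, d(HW,JS)=29/2, d(I,JS)=7
3. join C+E (d=3) ⇒ CE; edges |C|=3/2, |E|=3/2
  updated: d(CE,G)=13, d(CE,HW)=12, d(CE,I)=35/2, d(CE,JS)=19/2
4. join G+HW (d=5) ⇒ GHW; edges |G|=5/2, |HW|=3/2
  updated: d(CE,GHW)=37/3, d(GHW,I)=40/3, d(GHW,JS)=38/3
5. join I+JS (d=7) ⇒ IJS; edges |I|=7/2, |JS|=5/2
  updated: d(CE,IJS)=73/6, d(GHW,IJS)=116/9
6. join CE+IJS (d=73/6) ⇒ CEIJS; edges |CE|=55/12, |IJS|=31/12
  updated: d(CEIJS,GHW)=38/3
7. join CEIJS+GHW (d=38/3) ⇒ CEGHIJSW; edges |CEIJS|=1/4, |GHW|=23/6
final tree: (((C:3/2,E:3/2):55/12,(I:7/2,(J:1,S:1):5/2):31/12):1/4,(G:5/2,(H:1,W:1):3/2):23/6)
total length: 113/4

113/4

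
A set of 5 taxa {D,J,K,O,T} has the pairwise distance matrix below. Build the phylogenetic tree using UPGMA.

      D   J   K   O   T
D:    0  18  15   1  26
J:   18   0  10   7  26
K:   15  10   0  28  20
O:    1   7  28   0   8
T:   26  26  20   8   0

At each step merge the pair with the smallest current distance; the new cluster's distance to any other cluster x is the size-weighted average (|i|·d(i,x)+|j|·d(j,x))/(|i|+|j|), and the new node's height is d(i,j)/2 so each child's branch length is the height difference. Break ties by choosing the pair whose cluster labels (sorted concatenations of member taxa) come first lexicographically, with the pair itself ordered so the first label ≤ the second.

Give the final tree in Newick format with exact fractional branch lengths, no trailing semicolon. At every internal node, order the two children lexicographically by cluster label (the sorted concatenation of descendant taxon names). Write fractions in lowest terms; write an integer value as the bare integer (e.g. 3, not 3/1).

1. join D+O (d=1) ⇒ DO; edges |D|=1/2, |O|=1/2
  updated: d(DO,J)=25/2, d(DO,K)=43/2, d(DO,T)=17
2. join J+K (d=10) ⇒ JK; edges |J|=5, |K|=5
  updated: d(DO,JK)=17, d(JK,T)=23
3. join DO+JK (d=17) ⇒ DJKO; edges |DO|=8, |JK|=7/2
  updated: d(DJKO,T)=20
4. join DJKO+T (d=20) ⇒ DJKOT; edges |DJKO|=3/2, |T|=10
final tree: (((D:1/2,O:1/2):8,(J:5,K:5):7/2):3/2,T:10)
total length: 34

(((D:1/2,O:1/2):8,(J:5,K:5):7/2):3/2,T:10)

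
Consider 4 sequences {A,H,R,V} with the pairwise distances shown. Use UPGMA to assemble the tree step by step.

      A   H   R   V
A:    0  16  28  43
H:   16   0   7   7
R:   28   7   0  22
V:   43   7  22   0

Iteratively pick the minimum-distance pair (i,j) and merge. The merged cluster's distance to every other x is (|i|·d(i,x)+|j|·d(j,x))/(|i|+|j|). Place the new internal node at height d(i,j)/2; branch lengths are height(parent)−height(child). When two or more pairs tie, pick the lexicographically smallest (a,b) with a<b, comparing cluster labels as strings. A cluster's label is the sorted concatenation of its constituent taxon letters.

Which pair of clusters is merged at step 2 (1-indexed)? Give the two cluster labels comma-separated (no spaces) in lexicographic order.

HR,V

1. join H+R (d=7) ⇒ HR; edges |H|=7/2, |R|=7/2
  updated: d(A,HR)=22, d(HR,V)=29/2
2. join HR+V (d=29/2) ⇒ HRV; edges |HR|=15/4, |V|=29/4
  updated: d(A,HRV)=29
3. join A+HRV (d=29) ⇒ AHRV; edges |A|=29/2, |HRV|=29/4
final tree: (A:29/2,((H:7/2,R:7/2):15/4,V:29/4):29/4)
total length: 159/4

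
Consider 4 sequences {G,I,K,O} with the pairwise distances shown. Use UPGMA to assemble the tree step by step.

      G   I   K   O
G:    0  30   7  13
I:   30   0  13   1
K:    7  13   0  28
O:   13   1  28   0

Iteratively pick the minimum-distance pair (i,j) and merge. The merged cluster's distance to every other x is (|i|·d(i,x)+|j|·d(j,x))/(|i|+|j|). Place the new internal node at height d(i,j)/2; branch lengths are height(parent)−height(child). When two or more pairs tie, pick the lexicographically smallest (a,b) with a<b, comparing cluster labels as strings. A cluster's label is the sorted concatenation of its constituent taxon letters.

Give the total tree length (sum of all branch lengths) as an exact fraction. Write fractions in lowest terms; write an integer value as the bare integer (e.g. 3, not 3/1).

25

1. join I+O (d=1) ⇒ IO; edges |I|=1/2, |O|=1/2
  updated: d(G,IO)=43/2, d(IO,K)=41/2
2. join G+K (d=7) ⇒ GK; edges |G|=7/2, |K|=7/2
  updated: d(GK,IO)=21
3. join GK+IO (d=21) ⇒ GIKO; edges |GK|=7, |IO|=10
final tree: ((G:7/2,K:7/2):7,(I:1/2,O:1/2):10)
total length: 25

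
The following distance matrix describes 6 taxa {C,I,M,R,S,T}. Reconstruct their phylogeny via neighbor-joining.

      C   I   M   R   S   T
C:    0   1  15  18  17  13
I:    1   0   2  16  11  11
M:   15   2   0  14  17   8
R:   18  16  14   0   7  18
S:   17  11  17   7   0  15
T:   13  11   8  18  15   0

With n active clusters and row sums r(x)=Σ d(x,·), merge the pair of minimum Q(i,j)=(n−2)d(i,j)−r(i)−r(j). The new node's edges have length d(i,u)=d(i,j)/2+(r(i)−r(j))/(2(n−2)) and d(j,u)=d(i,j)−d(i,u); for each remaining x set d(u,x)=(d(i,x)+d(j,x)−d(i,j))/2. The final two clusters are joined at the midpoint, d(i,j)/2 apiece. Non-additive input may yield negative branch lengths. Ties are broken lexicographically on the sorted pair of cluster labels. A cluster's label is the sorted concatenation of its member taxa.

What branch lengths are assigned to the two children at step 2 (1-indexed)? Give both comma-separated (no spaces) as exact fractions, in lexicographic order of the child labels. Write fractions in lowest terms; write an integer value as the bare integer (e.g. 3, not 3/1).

iteration 1: select R,S (d=7, Q=-112); attach at lengths (17/4, 11/4); label the merged cluster RS
  updated: d(C,RS)=14, d(I,RS)=10, d(M,RS)=12, d(RS,T)=13
iteration 2: select C,I (d=1, Q=-64); attach at lengths (11/3, -8/3); label the merged cluster CI
  updated: d(CI,M)=8, d(CI,RS)=23/2, d(CI,T)=23/2
iteration 3: select CI,RS (d=23/2, Q=-89/2); attach at lengths (35/8, 57/8); label the merged cluster CIRS
  updated: d(CIRS,M)=17/4, d(CIRS,T)=13/2
iteration 4: select CIRS,M (d=17/4, Q=-75/4); attach at lengths (11/8, 23/8); label the merged cluster CIMRS
  updated: d(CIMRS,T)=41/8
iteration 5: select CIMRS,T (d=41/8); attach at lengths (41/16, 41/16); label the merged cluster CIMRST
final tree: ((((C:11/3,I:-8/3):35/8,(R:17/4,S:11/4):57/8):11/8,M:23/8):41/16,T:41/16)
total length: 231/8

11/3,-8/3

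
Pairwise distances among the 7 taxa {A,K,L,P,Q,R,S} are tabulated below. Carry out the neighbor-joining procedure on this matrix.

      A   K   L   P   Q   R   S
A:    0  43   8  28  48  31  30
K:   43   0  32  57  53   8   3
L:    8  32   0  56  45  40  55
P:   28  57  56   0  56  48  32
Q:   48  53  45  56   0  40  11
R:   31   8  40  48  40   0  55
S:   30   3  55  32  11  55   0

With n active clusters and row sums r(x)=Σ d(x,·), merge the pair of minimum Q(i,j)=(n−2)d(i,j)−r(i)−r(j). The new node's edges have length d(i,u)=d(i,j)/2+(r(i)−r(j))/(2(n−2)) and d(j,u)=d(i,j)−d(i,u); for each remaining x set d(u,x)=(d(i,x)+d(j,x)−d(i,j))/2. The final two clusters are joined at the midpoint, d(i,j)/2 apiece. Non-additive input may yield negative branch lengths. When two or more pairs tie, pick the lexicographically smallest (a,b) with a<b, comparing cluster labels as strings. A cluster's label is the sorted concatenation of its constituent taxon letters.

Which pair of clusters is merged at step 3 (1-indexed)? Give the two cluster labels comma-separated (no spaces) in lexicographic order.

step 1: merge (A,L) at d=8, Q=-384; branch lengths A→-4/5, L→44/5; new cluster AL
  updated: d(AL,K)=67/2, d(AL,P)=38, d(AL,Q)=85/2, d(AL,R)=63/2, d(AL,S)=77/2
step 2: merge (K,R) at d=8, Q=-305; branch lengths K→1/2, R→15/2; new cluster KR
  updated: d(AL,KR)=57/2, d(KR,P)=97/2, d(KR,Q)=85/2, d(KR,S)=25
step 3: merge (Q,S) at d=11, Q=-451/2; branch lengths Q→157/12, S→-25/12; new cluster QS
  updated: d(AL,QS)=35, d(KR,QS)=113/4, d(P,QS)=77/2
step 4: merge (AL,P) at d=38, Q=-301/2; branch lengths AL→105/8, P→199/8; new cluster ALP
  updated: d(ALP,KR)=39/2, d(ALP,QS)=71/4
step 5: merge (ALP,KR) at d=39/2, Q=-131/2; branch lengths ALP→9/2, KR→15; new cluster AKLPR
  updated: d(AKLPR,QS)=53/4
step 6: merge (AKLPR,QS) at d=53/4; branch lengths AKLPR→53/8, QS→53/8; new cluster AKLPQRS
final tree: ((((A:-4/5,L:44/5):105/8,P:199/8):9/2,(K:1/2,R:15/2):15):53/8,(Q:157/12,S:-25/12):53/8)
total length: 391/4

Q,S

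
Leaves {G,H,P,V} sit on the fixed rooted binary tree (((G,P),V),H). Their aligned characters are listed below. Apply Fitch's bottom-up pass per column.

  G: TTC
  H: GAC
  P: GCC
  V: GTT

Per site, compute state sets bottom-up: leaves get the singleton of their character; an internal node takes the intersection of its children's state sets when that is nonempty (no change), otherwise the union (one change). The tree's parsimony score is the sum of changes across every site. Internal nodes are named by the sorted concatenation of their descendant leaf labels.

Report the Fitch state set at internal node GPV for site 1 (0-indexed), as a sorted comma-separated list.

T

[col 0] GP: children G:{T}, P:{G} ∪→ {G,T}; cost 1
[col 0] GPV: children GP:{G,T}, V:{G} ∩→ {G}; cost 0
[col 0] GHPV: children GPV:{G}, H:{G} ∩→ {G}; cost 0
[col 1] GP: children G:{T}, P:{C} ∪→ {C,T}; cost 1
[col 1] GPV: children GP:{C,T}, V:{T} ∩→ {T}; cost 0
[col 1] GHPV: children GPV:{T}, H:{A} ∪→ {A,T}; cost 1
[col 2] GP: children G:{C}, P:{C} ∩→ {C}; cost 0
[col 2] GPV: children GP:{C}, V:{T} ∪→ {C,T}; cost 1
[col 2] GHPV: children GPV:{C,T}, H:{C} ∩→ {C}; cost 0
per-site changes: [1, 2, 1]; total = 4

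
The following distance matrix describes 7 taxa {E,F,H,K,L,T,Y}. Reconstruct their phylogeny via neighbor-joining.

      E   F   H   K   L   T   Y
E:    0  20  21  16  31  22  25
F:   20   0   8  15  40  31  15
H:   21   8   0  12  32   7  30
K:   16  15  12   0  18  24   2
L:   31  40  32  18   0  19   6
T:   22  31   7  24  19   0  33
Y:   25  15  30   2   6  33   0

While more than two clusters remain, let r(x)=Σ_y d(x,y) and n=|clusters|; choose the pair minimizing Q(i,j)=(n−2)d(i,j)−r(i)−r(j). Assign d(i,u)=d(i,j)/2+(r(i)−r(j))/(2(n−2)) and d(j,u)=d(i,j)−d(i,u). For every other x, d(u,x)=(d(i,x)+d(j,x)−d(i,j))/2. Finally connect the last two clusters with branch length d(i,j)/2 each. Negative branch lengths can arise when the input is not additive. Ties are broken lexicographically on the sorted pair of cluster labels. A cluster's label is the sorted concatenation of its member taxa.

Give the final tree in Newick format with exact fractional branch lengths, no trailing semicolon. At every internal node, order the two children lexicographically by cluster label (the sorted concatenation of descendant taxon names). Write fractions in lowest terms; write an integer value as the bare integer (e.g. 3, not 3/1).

(((E:41/4,(K:-5/6,(L:13/2,Y:-1/2):47/6):27/4):3/4,F:71/8):57/16,(H:-3/8,T:59/8):57/16)

1. join L+Y (d=6, Q=-227) ⇒ LY; edges |L|=13/2, |Y|=-1/2
  updated: d(E,LY)=25, d(F,LY)=49/2, d(H,LY)=28, d(K,LY)=7, d(LY,T)=23
2. join H+T (d=7, Q=-155) ⇒ HT; edges |H|=-3/8, |T|=59/8
  updated: d(E,HT)=18, d(F,HT)=16, d(HT,K)=29/2, d(HT,LY)=22
3. join K+LY (d=7, Q=-110) ⇒ KLY; edges |K|=-5/6, |LY|=47/6
  updated: d(E,KLY)=17, d(F,KLY)=65/4, d(HT,KLY)=59/4
4. join E+KLY (d=17, Q=-69) ⇒ EKLY; edges |E|=41/4, |KLY|=27/4
  updated: d(EKLY,F)=77/8, d(EKLY,HT)=63/8
5. join EKLY+F (d=77/8, Q=-67/2) ⇒ EFKLY; edges |EKLY|=3/4, |F|=71/8
  updated: d(EFKLY,HT)=57/8
6. join EFKLY+HT (d=57/8) ⇒ EFHKLTY; edges |EFKLY|=57/16, |HT|=57/16
final tree: (((E:41/4,(K:-5/6,(L:13/2,Y:-1/2):47/6):27/4):3/4,F:71/8):57/16,(H:-3/8,T:59/8):57/16)
total length: 215/4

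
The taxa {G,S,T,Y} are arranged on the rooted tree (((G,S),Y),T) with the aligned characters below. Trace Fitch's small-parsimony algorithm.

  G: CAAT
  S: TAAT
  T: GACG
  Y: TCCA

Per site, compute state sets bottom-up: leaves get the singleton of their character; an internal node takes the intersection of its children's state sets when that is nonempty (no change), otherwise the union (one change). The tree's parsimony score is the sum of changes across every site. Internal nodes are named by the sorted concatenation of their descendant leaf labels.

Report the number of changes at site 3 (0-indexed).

GS@0: {C} ∪ {T} = {C,T} (union, +1)
GSY@0: {C,T} ∩ {T} = {T} (intersection, +0)
GSTY@0: {T} ∪ {G} = {G,T} (union, +1)
GS@1: {A} ∩ {A} = {A} (intersection, +0)
GSY@1: {A} ∪ {C} = {A,C} (union, +1)
GSTY@1: {A,C} ∩ {A} = {A} (intersection, +0)
GS@2: {A} ∩ {A} = {A} (intersection, +0)
GSY@2: {A} ∪ {C} = {A,C} (union, +1)
GSTY@2: {A,C} ∩ {C} = {C} (intersection, +0)
GS@3: {T} ∩ {T} = {T} (intersection, +0)
GSY@3: {T} ∪ {A} = {A,T} (union, +1)
GSTY@3: {A,T} ∪ {G} = {A,G,T} (union, +1)
per-site changes: [2, 1, 1, 2]; total = 6

2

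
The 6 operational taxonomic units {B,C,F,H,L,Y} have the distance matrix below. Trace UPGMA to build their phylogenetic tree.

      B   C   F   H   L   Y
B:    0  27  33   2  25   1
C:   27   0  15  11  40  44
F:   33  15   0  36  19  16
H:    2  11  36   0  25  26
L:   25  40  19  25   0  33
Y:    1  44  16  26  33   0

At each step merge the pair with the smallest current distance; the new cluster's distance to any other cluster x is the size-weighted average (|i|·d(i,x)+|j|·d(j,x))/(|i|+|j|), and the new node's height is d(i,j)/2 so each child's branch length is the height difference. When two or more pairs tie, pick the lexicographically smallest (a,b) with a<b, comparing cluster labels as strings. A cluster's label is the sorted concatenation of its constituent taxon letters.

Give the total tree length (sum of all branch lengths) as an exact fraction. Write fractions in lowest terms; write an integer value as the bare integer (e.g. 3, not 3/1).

223/4

step 1: merge (B,Y) at d=1; branch lengths B→1/2, Y→1/2; new cluster BY
  updated: d(BY,C)=71/2, d(BY,F)=49/2, d(BY,H)=14, d(BY,L)=29
step 2: merge (C,H) at d=11; branch lengths C→11/2, H→11/2; new cluster CH
  updated: d(BY,CH)=99/4, d(CH,F)=51/2, d(CH,L)=65/2
step 3: merge (F,L) at d=19; branch lengths F→19/2, L→19/2; new cluster FL
  updated: d(BY,FL)=107/4, d(CH,FL)=29
step 4: merge (BY,CH) at d=99/4; branch lengths BY→95/8, CH→55/8; new cluster BCHY
  updated: d(BCHY,FL)=223/8
step 5: merge (BCHY,FL) at d=223/8; branch lengths BCHY→25/16, FL→71/16; new cluster BCFHLY
final tree: (((B:1/2,Y:1/2):95/8,(C:11/2,H:11/2):55/8):25/16,(F:19/2,L:19/2):71/16)
total length: 223/4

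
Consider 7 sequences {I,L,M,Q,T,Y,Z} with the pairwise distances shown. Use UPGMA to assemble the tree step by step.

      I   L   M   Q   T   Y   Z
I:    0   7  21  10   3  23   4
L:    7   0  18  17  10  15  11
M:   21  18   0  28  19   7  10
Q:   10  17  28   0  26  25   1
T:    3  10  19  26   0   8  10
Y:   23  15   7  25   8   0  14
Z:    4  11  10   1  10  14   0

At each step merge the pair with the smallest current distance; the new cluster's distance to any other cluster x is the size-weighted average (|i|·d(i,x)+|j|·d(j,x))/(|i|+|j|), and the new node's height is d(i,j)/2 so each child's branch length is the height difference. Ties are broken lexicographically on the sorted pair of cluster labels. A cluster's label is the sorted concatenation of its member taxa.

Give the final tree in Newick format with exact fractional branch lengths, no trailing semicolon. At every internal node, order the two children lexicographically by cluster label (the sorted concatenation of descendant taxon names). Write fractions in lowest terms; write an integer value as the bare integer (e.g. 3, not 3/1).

1. join Q+Z (d=1) ⇒ QZ; edges |Q|=1/2, |Z|=1/2
  updated: d(I,QZ)=7, d(L,QZ)=14, d(M,QZ)=19, d(QZ,T)=18, d(QZ,Y)=39/2
2. join I+T (d=3) ⇒ IT; edges |I|=3/2, |T|=3/2
  updated: d(IT,L)=17/2, d(IT,M)=20, d(IT,QZ)=25/2, d(IT,Y)=31/2
3. join M+Y (d=7) ⇒ MY; edges |M|=7/2, |Y|=7/2
  updated: d(IT,MY)=71/4, d(L,MY)=33/2, d(MY,QZ)=77/4
4. join IT+L (d=17/2) ⇒ ILT; edges |IT|=11/4, |L|=17/4
  updated: d(ILT,MY)=52/3, d(ILT,QZ)=13
5. join ILT+QZ (d=13) ⇒ ILQTZ; edges |ILT|=9/4, |QZ|=6
  updated: d(ILQTZ,MY)=181/10
6. join ILQTZ+MY (d=181/10) ⇒ ILMQTYZ; edges |ILQTZ|=51/20, |MY|=111/20
final tree: ((((I:3/2,T:3/2):11/4,L:17/4):9/4,(Q:1/2,Z:1/2):6):51/20,(M:7/2,Y:7/2):111/20)
total length: 687/20

((((I:3/2,T:3/2):11/4,L:17/4):9/4,(Q:1/2,Z:1/2):6):51/20,(M:7/2,Y:7/2):111/20)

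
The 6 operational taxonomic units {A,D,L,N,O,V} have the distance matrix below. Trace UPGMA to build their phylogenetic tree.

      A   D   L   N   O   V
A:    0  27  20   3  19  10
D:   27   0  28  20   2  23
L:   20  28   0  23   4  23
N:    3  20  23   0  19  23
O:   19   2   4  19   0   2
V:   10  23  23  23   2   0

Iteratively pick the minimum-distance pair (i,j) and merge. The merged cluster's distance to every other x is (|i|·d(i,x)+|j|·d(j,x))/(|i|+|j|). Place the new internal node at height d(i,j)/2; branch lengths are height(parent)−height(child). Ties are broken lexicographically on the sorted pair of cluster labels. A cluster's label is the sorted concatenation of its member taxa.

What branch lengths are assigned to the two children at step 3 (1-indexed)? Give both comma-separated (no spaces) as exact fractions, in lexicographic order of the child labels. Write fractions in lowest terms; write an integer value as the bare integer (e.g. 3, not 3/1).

21/4,25/4

iteration 1: select D,O (d=2); attach at lengths (1, 1); label the merged cluster DO
  updated: d(A,DO)=23, d(DO,L)=16, d(DO,N)=39/2, d(DO,V)=25/2
iteration 2: select A,N (d=3); attach at lengths (3/2, 3/2); label the merged cluster AN
  updated: d(AN,DO)=85/4, d(AN,L)=43/2, d(AN,V)=33/2
iteration 3: select DO,V (d=25/2); attach at lengths (21/4, 25/4); label the merged cluster DOV
  updated: d(AN,DOV)=59/3, d(DOV,L)=55/3
iteration 4: select DOV,L (d=55/3); attach at lengths (35/12, 55/6); label the merged cluster DLOV
  updated: d(AN,DLOV)=161/8
iteration 5: select AN,DLOV (d=161/8); attach at lengths (137/16, 43/48); label the merged cluster ADLNOV
final tree: ((A:3/2,N:3/2):137/16,(((D:1,O:1):21/4,V:25/4):35/12,L:55/6):43/48)
total length: 913/24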